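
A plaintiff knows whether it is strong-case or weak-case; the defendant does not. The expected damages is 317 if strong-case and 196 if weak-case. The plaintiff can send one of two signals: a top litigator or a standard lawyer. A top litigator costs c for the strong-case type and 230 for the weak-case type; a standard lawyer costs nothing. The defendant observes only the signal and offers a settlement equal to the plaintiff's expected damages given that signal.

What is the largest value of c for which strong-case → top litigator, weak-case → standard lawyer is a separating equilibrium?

121

Under separation: top litigator → strong-case (pays 317); standard lawyer → weak-case (pays 196).
Weak-case: 196 − 0 = 196 ≥ 317 − 230 = 87. Holds regardless of c. ✓
Strong-case: 317 − c ≥ 196 − 0, so c ≤ 317 − 196 = 121.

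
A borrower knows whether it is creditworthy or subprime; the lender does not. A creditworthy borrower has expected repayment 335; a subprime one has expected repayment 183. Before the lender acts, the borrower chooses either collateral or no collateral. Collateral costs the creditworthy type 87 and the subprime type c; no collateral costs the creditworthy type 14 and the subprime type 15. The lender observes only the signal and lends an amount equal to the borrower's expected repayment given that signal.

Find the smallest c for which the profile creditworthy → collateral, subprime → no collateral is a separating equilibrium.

167

Under separation: collateral → creditworthy (pays 335); no collateral → subprime (pays 183).
Creditworthy: 335 − 87 = 248 ≥ 183 − 14 = 169. Holds regardless of c. ✓
Subprime: 183 − 15 ≥ 335 − c, so c ≥ 335 − 168 = 167.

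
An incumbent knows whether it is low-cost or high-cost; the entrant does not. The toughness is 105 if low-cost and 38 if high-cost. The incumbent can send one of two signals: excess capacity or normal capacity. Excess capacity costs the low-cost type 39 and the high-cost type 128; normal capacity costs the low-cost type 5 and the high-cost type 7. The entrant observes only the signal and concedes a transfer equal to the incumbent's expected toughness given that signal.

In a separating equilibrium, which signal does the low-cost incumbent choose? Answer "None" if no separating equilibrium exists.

excess capacity

Try low-cost → excess capacity, high-cost → normal capacity:
  If types separate, excess capacity earns payment 105 and normal capacity earns 38.
  Low-cost: excess capacity gives 105 − 39 = 66; normal capacity gives 38 − 5 = 33. No deviation. ✓
  High-cost: normal capacity gives 38 − 7 = 31; excess capacity gives 105 − 128 = -23. No deviation. ✓
Both hold — the low-cost type sends excess capacity.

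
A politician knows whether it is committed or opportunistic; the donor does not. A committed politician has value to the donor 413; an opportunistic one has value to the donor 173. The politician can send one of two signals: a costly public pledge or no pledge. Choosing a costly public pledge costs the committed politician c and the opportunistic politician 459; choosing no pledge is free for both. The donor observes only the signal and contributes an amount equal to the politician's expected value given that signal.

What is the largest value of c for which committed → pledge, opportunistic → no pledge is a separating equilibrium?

Under separation: pledge → committed (pays 413); no pledge → opportunistic (pays 173).
Opportunistic: 173 − 0 = 173 ≥ 413 − 459 = -46. Holds regardless of c. ✓
Committed: 413 − c ≥ 173 − 0, so c ≤ 413 − 173 = 240.

240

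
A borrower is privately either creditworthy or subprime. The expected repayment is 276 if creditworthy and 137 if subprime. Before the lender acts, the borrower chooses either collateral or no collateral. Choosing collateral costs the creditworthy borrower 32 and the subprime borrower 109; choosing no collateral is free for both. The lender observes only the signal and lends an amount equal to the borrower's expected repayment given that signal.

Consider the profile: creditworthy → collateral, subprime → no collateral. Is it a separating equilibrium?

If types separate, collateral earns payment 276 and no collateral earns 137.
Creditworthy: collateral gives 276 − 32 = 244; no collateral gives 137 − 0 = 137. No deviation. ✓
Subprime: no collateral gives 137 − 0 = 137; collateral gives 276 − 109 = 167. Would deviate. ✗

No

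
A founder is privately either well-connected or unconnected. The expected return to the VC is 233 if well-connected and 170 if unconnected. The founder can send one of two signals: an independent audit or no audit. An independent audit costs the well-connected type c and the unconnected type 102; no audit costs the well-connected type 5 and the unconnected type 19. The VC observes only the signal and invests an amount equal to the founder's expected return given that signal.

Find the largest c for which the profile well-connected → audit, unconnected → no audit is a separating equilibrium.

Under separation: audit → well-connected (pays 233); no audit → unconnected (pays 170).
Unconnected: 170 − 19 = 151 ≥ 233 − 102 = 131. Holds regardless of c. ✓
Well-connected: 233 − c ≥ 170 − 5, so c ≤ 233 − 165 = 68.

68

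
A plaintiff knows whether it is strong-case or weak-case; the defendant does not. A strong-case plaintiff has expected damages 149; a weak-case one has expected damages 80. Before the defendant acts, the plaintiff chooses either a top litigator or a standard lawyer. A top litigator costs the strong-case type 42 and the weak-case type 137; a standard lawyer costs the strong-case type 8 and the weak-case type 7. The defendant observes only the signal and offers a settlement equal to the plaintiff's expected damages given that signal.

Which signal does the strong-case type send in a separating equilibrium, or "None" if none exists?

top litigator

Try strong-case → top litigator, weak-case → standard lawyer:
  Under separation the defendant infers type exactly: top litigator → strong-case (pays 149), standard lawyer → weak-case (pays 80).
  Strong-case: top litigator gives 149 − 42 = 107; standard lawyer gives 80 − 8 = 72. No deviation. ✓
  Weak-case: standard lawyer gives 80 − 7 = 73; top litigator gives 149 − 137 = 12. No deviation. ✓
Both hold — the strong-case type sends top litigator.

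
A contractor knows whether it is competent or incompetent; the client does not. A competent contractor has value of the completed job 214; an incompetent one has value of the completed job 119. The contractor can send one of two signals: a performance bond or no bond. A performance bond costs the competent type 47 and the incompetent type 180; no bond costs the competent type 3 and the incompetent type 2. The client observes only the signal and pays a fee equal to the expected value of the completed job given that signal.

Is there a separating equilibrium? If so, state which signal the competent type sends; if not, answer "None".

Try competent → bond, incompetent → no bond:
  If types separate, bond earns payment 214 and no bond earns 119.
  Competent: bond gives 214 − 47 = 167; no bond gives 119 − 3 = 116. No deviation. ✓
  Incompetent: no bond gives 119 − 2 = 117; bond gives 214 − 180 = 34. No deviation. ✓
Both hold — the competent type sends bond.

bond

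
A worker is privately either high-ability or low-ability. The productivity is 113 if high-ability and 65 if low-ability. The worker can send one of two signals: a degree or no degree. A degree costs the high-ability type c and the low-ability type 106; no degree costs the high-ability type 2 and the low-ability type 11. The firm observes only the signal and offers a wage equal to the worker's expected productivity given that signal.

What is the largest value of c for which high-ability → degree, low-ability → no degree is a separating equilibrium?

50

Under separation: degree → high-ability (pays 113); no degree → low-ability (pays 65).
Low-ability: 65 − 11 = 54 ≥ 113 − 106 = 7. Holds regardless of c. ✓
High-ability: 113 − c ≥ 65 − 2, so c ≤ 113 − 63 = 50.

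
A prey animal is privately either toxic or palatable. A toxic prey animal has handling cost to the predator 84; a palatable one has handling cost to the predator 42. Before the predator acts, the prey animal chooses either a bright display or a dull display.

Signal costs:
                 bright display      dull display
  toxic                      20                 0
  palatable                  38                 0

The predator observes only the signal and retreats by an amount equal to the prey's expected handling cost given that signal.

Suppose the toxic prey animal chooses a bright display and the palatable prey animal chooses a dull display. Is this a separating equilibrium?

Under separation the predator infers type exactly: bright display → toxic (pays 84), dull display → palatable (pays 42).
Toxic: bright display gives 84 − 20 = 64; dull display gives 42 − 0 = 42. No deviation. ✓
Palatable: dull display gives 42 − 0 = 42; bright display gives 84 − 38 = 46. Would deviate. ✗

No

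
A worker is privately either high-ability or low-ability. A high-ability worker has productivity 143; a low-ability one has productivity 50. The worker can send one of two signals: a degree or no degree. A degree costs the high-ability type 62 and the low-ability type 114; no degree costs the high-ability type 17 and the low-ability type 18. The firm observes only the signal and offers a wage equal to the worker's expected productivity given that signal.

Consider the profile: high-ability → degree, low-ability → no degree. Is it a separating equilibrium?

Yes

Under separation the firm infers type exactly: degree → high-ability (pays 143), no degree → low-ability (pays 50).
High-ability: degree gives 143 − 62 = 81; no degree gives 50 − 17 = 33. No deviation. ✓
Low-ability: no degree gives 50 − 18 = 32; degree gives 143 − 114 = 29. No deviation. ✓
Both incentive constraints hold.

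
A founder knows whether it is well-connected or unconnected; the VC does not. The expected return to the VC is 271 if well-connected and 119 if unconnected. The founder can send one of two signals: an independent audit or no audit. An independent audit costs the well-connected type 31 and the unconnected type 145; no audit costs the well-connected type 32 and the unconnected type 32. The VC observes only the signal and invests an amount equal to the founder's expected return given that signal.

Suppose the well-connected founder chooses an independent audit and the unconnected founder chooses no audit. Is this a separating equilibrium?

Under separation the VC infers type exactly: audit → well-connected (pays 271), no audit → unconnected (pays 119).
Well-connected: audit gives 271 − 31 = 240; no audit gives 119 − 32 = 87. No deviation. ✓
Unconnected: no audit gives 119 − 32 = 87; audit gives 271 − 145 = 126. Would deviate. ✗

No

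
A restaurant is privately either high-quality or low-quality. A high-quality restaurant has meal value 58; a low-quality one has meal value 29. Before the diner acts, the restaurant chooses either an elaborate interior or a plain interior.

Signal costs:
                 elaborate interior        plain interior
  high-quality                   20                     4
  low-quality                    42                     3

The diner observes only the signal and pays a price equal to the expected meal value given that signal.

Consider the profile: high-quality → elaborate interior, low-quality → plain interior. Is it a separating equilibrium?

If types separate, elaborate interior earns payment 58 and plain interior earns 29.
High-quality: elaborate interior gives 58 − 20 = 38; plain interior gives 29 − 4 = 25. No deviation. ✓
Low-quality: plain interior gives 29 − 3 = 26; elaborate interior gives 58 − 42 = 16. No deviation. ✓
Both incentive constraints hold.

Yes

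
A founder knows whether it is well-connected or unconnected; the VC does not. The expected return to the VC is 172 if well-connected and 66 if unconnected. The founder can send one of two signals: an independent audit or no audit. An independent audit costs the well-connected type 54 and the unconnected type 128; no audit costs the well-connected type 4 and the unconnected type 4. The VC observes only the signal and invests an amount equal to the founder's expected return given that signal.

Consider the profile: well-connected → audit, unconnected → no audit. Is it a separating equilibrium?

Yes

Under separation the VC infers type exactly: audit → well-connected (pays 172), no audit → unconnected (pays 66).
Well-connected: audit gives 172 − 54 = 118; no audit gives 66 − 4 = 62. No deviation. ✓
Unconnected: no audit gives 66 − 4 = 62; audit gives 172 − 128 = 44. No deviation. ✓
Neither type gains from mimicking the other.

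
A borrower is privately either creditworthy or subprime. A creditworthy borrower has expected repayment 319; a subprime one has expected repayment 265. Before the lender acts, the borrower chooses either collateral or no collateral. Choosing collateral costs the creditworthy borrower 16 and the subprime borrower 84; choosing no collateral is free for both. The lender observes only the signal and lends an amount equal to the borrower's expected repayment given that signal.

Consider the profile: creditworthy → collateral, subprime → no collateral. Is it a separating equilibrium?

Yes

Under separation the lender infers type exactly: collateral → creditworthy (pays 319), no collateral → subprime (pays 265).
Creditworthy: collateral gives 319 − 16 = 303; no collateral gives 265 − 0 = 265. No deviation. ✓
Subprime: no collateral gives 265 − 0 = 265; collateral gives 319 − 84 = 235. No deviation. ✓
Both incentive constraints hold.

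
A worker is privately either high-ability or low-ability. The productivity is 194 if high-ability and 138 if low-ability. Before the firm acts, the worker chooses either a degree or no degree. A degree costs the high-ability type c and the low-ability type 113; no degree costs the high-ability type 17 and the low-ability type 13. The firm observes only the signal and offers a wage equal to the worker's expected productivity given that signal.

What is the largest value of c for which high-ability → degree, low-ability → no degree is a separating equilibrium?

73

Under separation: degree → high-ability (pays 194); no degree → low-ability (pays 138).
Low-ability: 138 − 13 = 125 ≥ 194 − 113 = 81. Holds regardless of c. ✓
High-ability: 194 − c ≥ 138 − 17, so c ≤ 194 − 121 = 73.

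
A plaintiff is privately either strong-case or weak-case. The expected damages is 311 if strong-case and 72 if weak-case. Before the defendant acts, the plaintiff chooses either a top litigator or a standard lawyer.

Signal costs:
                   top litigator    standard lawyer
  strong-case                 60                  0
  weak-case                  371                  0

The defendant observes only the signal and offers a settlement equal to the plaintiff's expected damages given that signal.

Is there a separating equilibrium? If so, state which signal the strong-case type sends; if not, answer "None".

top litigator

Try strong-case → top litigator, weak-case → standard lawyer:
  Under separation the defendant infers type exactly: top litigator → strong-case (pays 311), standard lawyer → weak-case (pays 72).
  Strong-case: top litigator gives 311 − 60 = 251; standard lawyer gives 72 − 0 = 72. No deviation. ✓
  Weak-case: standard lawyer gives 72 − 0 = 72; top litigator gives 311 − 371 = -60. No deviation. ✓
Both hold — the strong-case type sends top litigator.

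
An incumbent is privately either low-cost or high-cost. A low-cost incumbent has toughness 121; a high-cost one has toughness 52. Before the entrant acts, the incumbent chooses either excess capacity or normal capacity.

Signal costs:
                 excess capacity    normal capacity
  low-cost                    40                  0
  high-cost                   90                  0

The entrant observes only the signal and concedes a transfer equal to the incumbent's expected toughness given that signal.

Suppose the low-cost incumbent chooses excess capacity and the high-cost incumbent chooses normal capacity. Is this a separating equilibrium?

If types separate, excess capacity earns payment 121 and normal capacity earns 52.
Low-cost: excess capacity gives 121 − 40 = 81; normal capacity gives 52 − 0 = 52. No deviation. ✓
High-cost: normal capacity gives 52 − 0 = 52; excess capacity gives 121 − 90 = 31. No deviation. ✓
Both incentive constraints hold.

Yes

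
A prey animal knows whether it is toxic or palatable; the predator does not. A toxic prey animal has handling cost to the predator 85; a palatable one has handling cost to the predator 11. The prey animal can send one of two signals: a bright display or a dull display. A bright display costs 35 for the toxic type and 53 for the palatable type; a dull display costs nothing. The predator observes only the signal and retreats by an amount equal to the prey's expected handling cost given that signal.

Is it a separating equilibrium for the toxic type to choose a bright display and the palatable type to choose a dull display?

If types separate, bright display earns payment 85 and dull display earns 11.
Toxic: bright display gives 85 − 35 = 50; dull display gives 11 − 0 = 11. No deviation. ✓
Palatable: dull display gives 11 − 0 = 11; bright display gives 85 − 53 = 32. Would deviate. ✗

No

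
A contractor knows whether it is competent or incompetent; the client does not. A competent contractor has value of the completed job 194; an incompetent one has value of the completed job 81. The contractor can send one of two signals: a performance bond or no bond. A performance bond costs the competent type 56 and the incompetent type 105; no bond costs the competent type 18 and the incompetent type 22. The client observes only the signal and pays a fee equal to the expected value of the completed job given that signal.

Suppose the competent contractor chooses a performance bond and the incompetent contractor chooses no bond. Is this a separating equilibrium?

No

If types separate, bond earns payment 194 and no bond earns 81.
Competent: bond gives 194 − 56 = 138; no bond gives 81 − 18 = 63. No deviation. ✓
Incompetent: no bond gives 81 − 22 = 59; bond gives 194 − 105 = 89. Would deviate. ✗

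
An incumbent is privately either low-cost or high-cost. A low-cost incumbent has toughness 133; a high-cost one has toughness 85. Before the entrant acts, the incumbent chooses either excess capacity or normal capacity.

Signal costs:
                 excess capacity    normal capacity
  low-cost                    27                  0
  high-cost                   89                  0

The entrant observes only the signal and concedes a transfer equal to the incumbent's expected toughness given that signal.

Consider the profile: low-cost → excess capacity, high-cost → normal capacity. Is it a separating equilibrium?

Under separation the entrant infers type exactly: excess capacity → low-cost (pays 133), normal capacity → high-cost (pays 85).
Low-cost: excess capacity gives 133 − 27 = 106; normal capacity gives 85 − 0 = 85. No deviation. ✓
High-cost: normal capacity gives 85 − 0 = 85; excess capacity gives 133 − 89 = 44. No deviation. ✓
Neither type gains from mimicking the other.

Yes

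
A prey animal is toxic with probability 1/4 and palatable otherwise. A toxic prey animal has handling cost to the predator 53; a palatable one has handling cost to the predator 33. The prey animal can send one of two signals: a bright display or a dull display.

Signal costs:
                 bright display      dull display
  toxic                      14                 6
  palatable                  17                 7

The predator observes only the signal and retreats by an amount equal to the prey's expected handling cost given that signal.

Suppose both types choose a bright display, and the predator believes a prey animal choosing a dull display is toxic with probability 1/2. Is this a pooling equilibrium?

On the equilibrium path (bright display) the predator holds the prior 1/4 and pays 1/4·53 + 3/4·33 = 38. Off-path (dull display) belief 1/2 gives 1/2·53 + 1/2·33 = 43.
Toxic: bright display gives 38 − 14 = 24; dull display gives 43 − 6 = 37. Deviates. ✗
Palatable: bright display gives 38 − 17 = 21; dull display gives 43 − 7 = 36. Deviates. ✗

No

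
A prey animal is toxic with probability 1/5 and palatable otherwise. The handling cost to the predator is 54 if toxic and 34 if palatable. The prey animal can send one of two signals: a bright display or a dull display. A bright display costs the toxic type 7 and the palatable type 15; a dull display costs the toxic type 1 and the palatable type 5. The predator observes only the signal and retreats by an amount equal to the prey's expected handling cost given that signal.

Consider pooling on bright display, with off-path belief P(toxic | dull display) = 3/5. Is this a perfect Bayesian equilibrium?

No

On the equilibrium path (bright display) the predator holds the prior 1/5 and pays 1/5·54 + 4/5·34 = 38. Off-path (dull display) belief 3/5 gives 3/5·54 + 2/5·34 = 46.
Toxic: bright display gives 38 − 7 = 31; dull display gives 46 − 1 = 45. Deviates. ✗
Palatable: bright display gives 38 − 15 = 23; dull display gives 46 − 5 = 41. Deviates. ✗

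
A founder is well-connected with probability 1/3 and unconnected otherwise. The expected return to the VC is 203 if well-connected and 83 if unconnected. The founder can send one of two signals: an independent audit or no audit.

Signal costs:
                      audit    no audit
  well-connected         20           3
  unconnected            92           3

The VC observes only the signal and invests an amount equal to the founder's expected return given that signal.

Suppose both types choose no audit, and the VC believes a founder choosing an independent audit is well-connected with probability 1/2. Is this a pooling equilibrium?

At the pooled signal (no audit) the VC holds the prior 1/3 and pays 1/3·203 + 2/3·83 = 123. Off-path (audit) belief 1/2 gives 1/2·203 + 1/2·83 = 143.
Well-connected: no audit gives 123 − 3 = 120; audit gives 143 − 20 = 123. Deviates. ✗
Unconnected: no audit gives 123 − 3 = 120; audit gives 143 − 92 = 51. Stays. ✓

No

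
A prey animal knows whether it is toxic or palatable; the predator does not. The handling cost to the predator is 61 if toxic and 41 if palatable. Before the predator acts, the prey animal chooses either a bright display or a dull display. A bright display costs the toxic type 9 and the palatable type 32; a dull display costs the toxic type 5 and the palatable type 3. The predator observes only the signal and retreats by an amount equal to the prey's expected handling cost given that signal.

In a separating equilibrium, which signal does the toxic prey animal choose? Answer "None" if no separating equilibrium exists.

bright display

Try toxic → bright display, palatable → dull display:
  If types separate, bright display earns payment 61 and dull display earns 41.
  Toxic: bright display gives 61 − 9 = 52; dull display gives 41 − 5 = 36. No deviation. ✓
  Palatable: dull display gives 41 − 3 = 38; bright display gives 61 − 32 = 29. No deviation. ✓
Both hold — the toxic type sends bright display.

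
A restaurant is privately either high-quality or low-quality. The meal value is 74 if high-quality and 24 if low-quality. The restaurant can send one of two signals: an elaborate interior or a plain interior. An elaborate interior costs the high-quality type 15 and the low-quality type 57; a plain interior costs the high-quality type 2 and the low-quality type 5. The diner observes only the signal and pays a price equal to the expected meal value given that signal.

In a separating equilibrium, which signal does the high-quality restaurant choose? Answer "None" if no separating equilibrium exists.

elaborate interior

Try high-quality → elaborate interior, low-quality → plain interior:
  If types separate, elaborate interior earns payment 74 and plain interior earns 24.
  High-quality: elaborate interior gives 74 − 15 = 59; plain interior gives 24 − 2 = 22. No deviation. ✓
  Low-quality: plain interior gives 24 − 5 = 19; elaborate interior gives 74 − 57 = 17. No deviation. ✓
Both hold — the high-quality type sends elaborate interior.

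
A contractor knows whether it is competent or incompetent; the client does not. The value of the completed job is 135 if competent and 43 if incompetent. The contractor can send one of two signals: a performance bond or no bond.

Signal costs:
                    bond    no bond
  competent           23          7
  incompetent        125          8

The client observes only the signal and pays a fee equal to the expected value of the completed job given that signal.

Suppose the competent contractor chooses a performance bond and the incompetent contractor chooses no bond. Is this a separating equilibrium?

If types separate, bond earns payment 135 and no bond earns 43.
Competent: bond gives 135 − 23 = 112; no bond gives 43 − 7 = 36. No deviation. ✓
Incompetent: no bond gives 43 − 8 = 35; bond gives 135 − 125 = 10. No deviation. ✓
Neither type gains from mimicking the other.

Yes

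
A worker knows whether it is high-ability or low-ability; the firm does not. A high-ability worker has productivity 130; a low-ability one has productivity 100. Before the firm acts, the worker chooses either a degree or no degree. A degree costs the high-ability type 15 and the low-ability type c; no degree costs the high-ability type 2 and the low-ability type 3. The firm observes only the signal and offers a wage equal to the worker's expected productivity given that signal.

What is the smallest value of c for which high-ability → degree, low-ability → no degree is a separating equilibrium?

Under separation: degree → high-ability (pays 130); no degree → low-ability (pays 100).
High-ability: 130 − 15 = 115 ≥ 100 − 2 = 98. Holds regardless of c. ✓
Low-ability: 100 − 3 ≥ 130 − c, so c ≥ 130 − 97 = 33.

33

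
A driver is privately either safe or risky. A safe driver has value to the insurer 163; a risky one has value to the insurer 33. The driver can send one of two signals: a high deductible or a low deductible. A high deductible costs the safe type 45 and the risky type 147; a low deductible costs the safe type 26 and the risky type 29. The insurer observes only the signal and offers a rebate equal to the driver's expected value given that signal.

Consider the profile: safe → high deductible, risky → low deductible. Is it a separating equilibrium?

No

Under separation the insurer infers type exactly: high deductible → safe (pays 163), low deductible → risky (pays 33).
Safe: high deductible gives 163 − 45 = 118; low deductible gives 33 − 26 = 7. No deviation. ✓
Risky: low deductible gives 33 − 29 = 4; high deductible gives 163 − 147 = 16. Would deviate. ✗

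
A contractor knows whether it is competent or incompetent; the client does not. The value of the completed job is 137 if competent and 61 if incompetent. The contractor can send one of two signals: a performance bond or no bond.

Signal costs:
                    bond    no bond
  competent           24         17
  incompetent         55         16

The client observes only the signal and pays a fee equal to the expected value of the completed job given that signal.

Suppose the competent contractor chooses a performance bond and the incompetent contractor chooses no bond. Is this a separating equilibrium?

No

Under separation the client infers type exactly: bond → competent (pays 137), no bond → incompetent (pays 61).
Competent: bond gives 137 − 24 = 113; no bond gives 61 − 17 = 44. No deviation. ✓
Incompetent: no bond gives 61 − 16 = 45; bond gives 137 − 55 = 82. Would deviate. ✗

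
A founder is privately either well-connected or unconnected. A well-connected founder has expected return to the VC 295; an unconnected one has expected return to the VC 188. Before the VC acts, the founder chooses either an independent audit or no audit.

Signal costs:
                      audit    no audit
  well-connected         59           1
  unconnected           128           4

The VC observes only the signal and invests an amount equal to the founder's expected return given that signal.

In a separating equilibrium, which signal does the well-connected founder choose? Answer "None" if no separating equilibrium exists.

Try well-connected → audit, unconnected → no audit:
  Under separation the VC infers type exactly: audit → well-connected (pays 295), no audit → unconnected (pays 188).
  Well-connected: audit gives 295 − 59 = 236; no audit gives 188 − 1 = 187. No deviation. ✓
  Unconnected: no audit gives 188 − 4 = 184; audit gives 295 − 128 = 167. No deviation. ✓
Both hold — the well-connected type sends audit.

audit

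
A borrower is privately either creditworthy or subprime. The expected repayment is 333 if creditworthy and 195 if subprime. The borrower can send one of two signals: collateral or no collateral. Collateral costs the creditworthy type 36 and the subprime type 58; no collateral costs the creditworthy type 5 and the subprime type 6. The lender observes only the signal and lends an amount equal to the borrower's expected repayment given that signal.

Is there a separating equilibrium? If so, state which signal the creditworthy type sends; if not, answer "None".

None

Try creditworthy → collateral, subprime → no collateral:
  If types separate, collateral earns payment 333 and no collateral earns 195.
  Creditworthy: collateral gives 333 − 36 = 297; no collateral gives 195 − 5 = 190. No deviation. ✓
  Subprime: no collateral gives 195 − 6 = 189; collateral gives 333 − 58 = 275. Would deviate. ✗
Try creditworthy → no collateral, subprime → collateral:
  If types separate, no collateral earns payment 333 and collateral earns 195.
  Creditworthy: no collateral gives 333 − 5 = 328; collateral gives 195 − 36 = 159. No deviation. ✓
  Subprime: collateral gives 195 − 58 = 137; no collateral gives 333 − 6 = 327. Would deviate. ✗
Neither assignment is incentive-compatible.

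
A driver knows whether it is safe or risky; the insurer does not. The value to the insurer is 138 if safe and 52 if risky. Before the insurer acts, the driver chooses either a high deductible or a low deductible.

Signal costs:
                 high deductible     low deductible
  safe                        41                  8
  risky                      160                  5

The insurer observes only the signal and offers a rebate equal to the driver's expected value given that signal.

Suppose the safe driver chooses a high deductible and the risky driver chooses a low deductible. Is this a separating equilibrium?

If types separate, high deductible earns payment 138 and low deductible earns 52.
Safe: high deductible gives 138 − 41 = 97; low deductible gives 52 − 8 = 44. No deviation. ✓
Risky: low deductible gives 52 − 5 = 47; high deductible gives 138 − 160 = -22. No deviation. ✓
Both incentive constraints hold.

Yes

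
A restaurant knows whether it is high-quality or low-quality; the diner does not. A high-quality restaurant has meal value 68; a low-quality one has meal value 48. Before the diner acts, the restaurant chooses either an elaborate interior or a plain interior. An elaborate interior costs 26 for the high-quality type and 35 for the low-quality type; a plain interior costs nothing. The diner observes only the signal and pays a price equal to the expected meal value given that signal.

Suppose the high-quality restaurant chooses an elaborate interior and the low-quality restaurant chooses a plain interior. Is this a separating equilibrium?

No

If types separate, elaborate interior earns payment 68 and plain interior earns 48.
High-quality: elaborate interior gives 68 − 26 = 42; plain interior gives 48 − 0 = 48. Would deviate. ✗
Low-quality: plain interior gives 48 − 0 = 48; elaborate interior gives 68 − 35 = 33. No deviation. ✓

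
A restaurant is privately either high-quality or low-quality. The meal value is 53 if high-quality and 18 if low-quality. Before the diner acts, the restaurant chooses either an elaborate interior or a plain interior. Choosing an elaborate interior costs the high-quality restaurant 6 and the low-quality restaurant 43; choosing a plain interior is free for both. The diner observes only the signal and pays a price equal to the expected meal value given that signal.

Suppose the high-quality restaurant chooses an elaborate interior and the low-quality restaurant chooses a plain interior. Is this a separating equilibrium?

Yes

If types separate, elaborate interior earns payment 53 and plain interior earns 18.
High-quality: elaborate interior gives 53 − 6 = 47; plain interior gives 18 − 0 = 18. No deviation. ✓
Low-quality: plain interior gives 18 − 0 = 18; elaborate interior gives 53 − 43 = 10. No deviation. ✓
Neither type gains from mimicking the other.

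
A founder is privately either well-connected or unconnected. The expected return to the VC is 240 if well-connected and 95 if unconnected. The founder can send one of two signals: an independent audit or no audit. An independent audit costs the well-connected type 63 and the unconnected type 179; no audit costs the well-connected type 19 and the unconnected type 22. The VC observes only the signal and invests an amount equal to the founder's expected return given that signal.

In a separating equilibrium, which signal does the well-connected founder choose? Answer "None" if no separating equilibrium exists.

audit

Try well-connected → audit, unconnected → no audit:
  Under separation the VC infers type exactly: audit → well-connected (pays 240), no audit → unconnected (pays 95).
  Well-connected: audit gives 240 − 63 = 177; no audit gives 95 − 19 = 76. No deviation. ✓
  Unconnected: no audit gives 95 − 22 = 73; audit gives 240 − 179 = 61. No deviation. ✓
Both hold — the well-connected type sends audit.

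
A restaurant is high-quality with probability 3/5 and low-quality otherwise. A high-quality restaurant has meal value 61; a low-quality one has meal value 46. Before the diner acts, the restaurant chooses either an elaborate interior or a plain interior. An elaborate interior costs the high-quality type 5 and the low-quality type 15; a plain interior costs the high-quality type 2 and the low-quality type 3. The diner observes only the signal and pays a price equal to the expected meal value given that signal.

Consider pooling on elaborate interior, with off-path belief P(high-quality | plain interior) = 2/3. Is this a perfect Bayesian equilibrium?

At the pooled signal (elaborate interior) the diner holds the prior 3/5 and pays 3/5·61 + 2/5·46 = 55. Off-path (plain interior) belief 2/3 gives 2/3·61 + 1/3·46 = 56.
High-quality: elaborate interior gives 55 − 5 = 50; plain interior gives 56 − 2 = 54. Deviates. ✗
Low-quality: elaborate interior gives 55 − 15 = 40; plain interior gives 56 − 3 = 53. Deviates. ✗

No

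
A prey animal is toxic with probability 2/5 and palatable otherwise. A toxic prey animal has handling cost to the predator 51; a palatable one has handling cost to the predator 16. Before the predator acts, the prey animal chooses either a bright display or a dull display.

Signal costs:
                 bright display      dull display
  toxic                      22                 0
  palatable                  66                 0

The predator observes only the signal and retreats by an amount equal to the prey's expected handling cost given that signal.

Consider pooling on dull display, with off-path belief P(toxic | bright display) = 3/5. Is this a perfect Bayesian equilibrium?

On the equilibrium path (dull display) the predator holds the prior 2/5 and pays 2/5·51 + 3/5·16 = 30. Off-path (bright display) belief 3/5 gives 3/5·51 + 2/5·16 = 37.
Toxic: dull display gives 30 − 0 = 30; bright display gives 37 − 22 = 15. Stays. ✓
Palatable: dull display gives 30 − 0 = 30; bright display gives 37 − 66 = -29. Stays. ✓
Beliefs are Bayes-consistent on-path and both types best-respond.

Yes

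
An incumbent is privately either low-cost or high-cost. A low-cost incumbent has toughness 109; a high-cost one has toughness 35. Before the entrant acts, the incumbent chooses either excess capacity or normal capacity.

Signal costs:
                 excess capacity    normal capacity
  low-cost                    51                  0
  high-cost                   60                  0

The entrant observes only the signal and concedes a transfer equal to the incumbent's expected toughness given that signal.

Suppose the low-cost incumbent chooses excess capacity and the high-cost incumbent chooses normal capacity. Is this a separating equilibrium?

No

If types separate, excess capacity earns payment 109 and normal capacity earns 35.
Low-cost: excess capacity gives 109 − 51 = 58; normal capacity gives 35 − 0 = 35. No deviation. ✓
High-cost: normal capacity gives 35 − 0 = 35; excess capacity gives 109 − 60 = 49. Would deviate. ✗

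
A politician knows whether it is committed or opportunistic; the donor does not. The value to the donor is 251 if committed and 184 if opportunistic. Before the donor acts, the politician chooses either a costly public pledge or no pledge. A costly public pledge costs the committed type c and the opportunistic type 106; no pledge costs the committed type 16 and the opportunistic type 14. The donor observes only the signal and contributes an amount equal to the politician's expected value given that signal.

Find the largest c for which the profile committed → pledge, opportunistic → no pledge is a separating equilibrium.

Under separation: pledge → committed (pays 251); no pledge → opportunistic (pays 184).
Opportunistic: 184 − 14 = 170 ≥ 251 − 106 = 145. Holds regardless of c. ✓
Committed: 251 − c ≥ 184 − 16, so c ≤ 251 − 168 = 83.

83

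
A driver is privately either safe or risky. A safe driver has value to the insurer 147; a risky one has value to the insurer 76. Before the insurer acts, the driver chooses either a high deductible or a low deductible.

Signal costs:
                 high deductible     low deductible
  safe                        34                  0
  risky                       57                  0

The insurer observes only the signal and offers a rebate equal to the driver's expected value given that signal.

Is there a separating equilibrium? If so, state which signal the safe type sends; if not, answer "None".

None

Try safe → high deductible, risky → low deductible:
  If types separate, high deductible earns payment 147 and low deductible earns 76.
  Safe: high deductible gives 147 − 34 = 113; low deductible gives 76 − 0 = 76. No deviation. ✓
  Risky: low deductible gives 76 − 0 = 76; high deductible gives 147 − 57 = 90. Would deviate. ✗
Try safe → low deductible, risky → high deductible:
  If types separate, low deductible earns payment 147 and high deductible earns 76.
  Safe: low deductible gives 147 − 0 = 147; high deductible gives 76 − 34 = 42. No deviation. ✓
  Risky: high deductible gives 76 − 57 = 19; low deductible gives 147 − 0 = 147. Would deviate. ✗
Neither assignment is incentive-compatible.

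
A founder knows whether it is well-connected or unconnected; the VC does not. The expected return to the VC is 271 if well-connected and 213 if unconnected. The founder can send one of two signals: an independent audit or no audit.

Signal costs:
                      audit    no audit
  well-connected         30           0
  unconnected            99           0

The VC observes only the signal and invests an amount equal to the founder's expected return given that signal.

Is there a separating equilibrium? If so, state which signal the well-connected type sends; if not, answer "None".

Try well-connected → audit, unconnected → no audit:
  Under separation the VC infers type exactly: audit → well-connected (pays 271), no audit → unconnected (pays 213).
  Well-connected: audit gives 271 − 30 = 241; no audit gives 213 − 0 = 213. No deviation. ✓
  Unconnected: no audit gives 213 − 0 = 213; audit gives 271 − 99 = 172. No deviation. ✓
Both hold — the well-connected type sends audit.

audit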